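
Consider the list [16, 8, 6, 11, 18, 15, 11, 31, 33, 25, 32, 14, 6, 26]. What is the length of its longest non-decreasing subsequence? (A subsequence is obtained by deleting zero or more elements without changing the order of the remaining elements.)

Let dp[i] be the longest non-decreasing subsequence ending at position i. Then dp = [1, 1, 1, 2, 3, 3, 3, 4, 5, 4, 5, 4, 2, 5].
The maximum is 5; one witness is 8, 11, 18, 31, 33 at positions 2,4,5,8,9.

5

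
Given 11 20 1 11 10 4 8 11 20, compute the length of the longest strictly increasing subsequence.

5

Let dp[i] be the longest increasing subsequence ending at position i. Then dp = [1, 2, 1, 2, 2, 2, 3, 4, 5].
The maximum is 5; one witness is 1, 4, 8, 11, 20 at positions 3,6,7,8,9.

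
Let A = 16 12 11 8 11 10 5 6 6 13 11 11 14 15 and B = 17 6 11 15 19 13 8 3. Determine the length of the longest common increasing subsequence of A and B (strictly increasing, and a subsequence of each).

A longest common strictly increasing subsequence is 6, 11, 15 (length 3); it appears in order in both A and B, and no longer such subsequence exists.

3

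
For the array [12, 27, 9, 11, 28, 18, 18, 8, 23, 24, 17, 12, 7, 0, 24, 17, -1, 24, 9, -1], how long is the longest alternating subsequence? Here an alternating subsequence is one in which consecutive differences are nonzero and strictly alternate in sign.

11

Track the best alternating length ending on an up-step vs a down-step at each position: up/down = 1/1, 2/1, 1/3, 4/3, 4/1, 4/5, 4/5, 1/5, 6/5, 6/5, 6/7, 6/7, 1/7, 1/7, 8/5, 8/9, 1/9, 10/5, 10/11, 1/11.
The maximum over both is 11; one such subsequence is 12, 27, 9, 28, 18, 23, 17, 24, 17, 24, 9.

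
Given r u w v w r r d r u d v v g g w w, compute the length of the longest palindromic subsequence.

7

Using dp[i][j] = 2 + dp[i+1][j−1] if the ends match, else max(dp[i+1][j], dp[i][j−1]):
dp[1][17] = 7. A witness is wwdudww at positions 3,5,8,10,11,16,17.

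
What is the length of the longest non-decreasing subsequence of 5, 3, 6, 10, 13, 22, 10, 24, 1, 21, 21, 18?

Let dp[i] be the longest non-decreasing subsequence ending at position i. Then dp = [1, 1, 2, 3, 4, 5, 4, 6, 1, 5, 6, 5].
The maximum is 6; one witness is 5, 6, 10, 13, 22, 24 at positions 1,3,4,5,6,8.

6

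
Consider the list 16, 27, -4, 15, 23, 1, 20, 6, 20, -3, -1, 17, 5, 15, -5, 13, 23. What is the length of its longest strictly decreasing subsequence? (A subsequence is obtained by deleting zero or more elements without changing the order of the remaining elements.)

6

Let dp[i] be the longest decreasing subsequence ending at position i. Then dp = [1, 1, 2, 2, 2, 3, 3, 4, 3, 5, 5, 4, 5, 5, 6, 6, 2].
The maximum is 6; one witness is 27, 23, 20, 6, -3, -5 at positions 2,5,7,8,10,15.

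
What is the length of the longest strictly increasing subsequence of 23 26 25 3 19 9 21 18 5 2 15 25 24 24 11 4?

4

Scanning left to right, the best length ending at each element is: 23→1, 26→2, 25→2, 3→1, 19→2, 9→2, 21→3, 18→3, 5→2, 2→1, 15→3, 25→4, 24→4, 24→4, 11→3, 4→2.
So the longest increasing subsequence has length 4, e.g. 3, 19, 21, 25.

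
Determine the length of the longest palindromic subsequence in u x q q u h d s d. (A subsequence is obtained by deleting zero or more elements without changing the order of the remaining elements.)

One longest palindromic subsequence is uqqu (positions 1,3,4,5); it reads the same forward and backward, and the interval DP gives dp[1][9] = 4.

4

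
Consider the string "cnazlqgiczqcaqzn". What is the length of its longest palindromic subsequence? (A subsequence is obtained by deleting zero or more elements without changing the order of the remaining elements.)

9

Using dp[i][j] = 2 + dp[i+1][j−1] if the ends match, else max(dp[i+1][j], dp[i][j−1]):
dp[1][16] = 9. A witness is nzqcqcqzn at positions 2,4,6,9,11,12,14,15,16.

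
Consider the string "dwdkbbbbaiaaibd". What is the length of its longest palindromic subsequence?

8

One longest palindromic subsequence is dbiaaibd (positions 1,5,10,11,12,13,14,15); it reads the same forward and backward, and the interval DP gives dp[1][15] = 8.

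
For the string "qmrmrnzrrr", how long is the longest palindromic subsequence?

One longest palindromic subsequence is rrrrr (positions 3,5,8,9,10); it reads the same forward and backward, and the interval DP gives dp[1][10] = 5.

5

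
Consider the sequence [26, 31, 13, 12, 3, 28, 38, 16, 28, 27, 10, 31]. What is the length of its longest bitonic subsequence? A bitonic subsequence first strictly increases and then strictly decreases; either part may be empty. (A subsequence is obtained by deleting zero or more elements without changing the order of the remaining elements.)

6

Let inc[i] be the LIS ending at i and dec[i] the longest strictly decreasing subsequence starting at i. inc = [1, 2, 1, 1, 1, 2, 3, 2, 3, 3, 2, 4], dec = [4, 4, 3, 2, 1, 3, 4, 2, 3, 2, 1, 1].
max_i inc[i]+dec[i]−1 = 6, with one witness 26, 31, 38, 28, 27, 10.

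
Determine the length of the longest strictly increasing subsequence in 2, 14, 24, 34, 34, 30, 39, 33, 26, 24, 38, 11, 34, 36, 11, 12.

Let dp[i] be the longest increasing subsequence ending at position i. Then dp = [1, 2, 3, 4, 4, 4, 5, 5, 4, 3, 6, 2, 6, 7, 2, 3].
The maximum is 7; one witness is 2, 14, 24, 30, 33, 34, 36 at positions 1,2,3,6,8,13,14.

7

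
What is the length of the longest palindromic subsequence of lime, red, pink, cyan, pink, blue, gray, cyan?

3

Using dp[i][j] = 2 + dp[i+1][j−1] if the ends match, else max(dp[i+1][j], dp[i][j−1]):
dp[1][8] = 3. A witness is cyan gray cyan at positions 4,7,8.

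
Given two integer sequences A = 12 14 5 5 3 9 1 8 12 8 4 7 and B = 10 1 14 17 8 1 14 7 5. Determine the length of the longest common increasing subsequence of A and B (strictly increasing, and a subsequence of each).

2

For each value that appears in both, track the longest common increasing run ending there.
The best achievable length is 2; one witness is 1, 8 (A-positions 7,8, B-positions 2,5).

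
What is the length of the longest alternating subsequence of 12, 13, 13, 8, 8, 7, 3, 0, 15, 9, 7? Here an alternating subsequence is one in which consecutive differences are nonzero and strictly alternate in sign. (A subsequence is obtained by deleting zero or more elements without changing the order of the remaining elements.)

Track the best alternating length ending on an up-step vs a down-step at each position: up/down = 1/1, 2/1, 2/1, 1/3, 1/3, 1/3, 1/3, 1/3, 4/1, 4/5, 4/5.
The maximum over both is 5; one such subsequence is 12, 13, 8, 15, 9.

5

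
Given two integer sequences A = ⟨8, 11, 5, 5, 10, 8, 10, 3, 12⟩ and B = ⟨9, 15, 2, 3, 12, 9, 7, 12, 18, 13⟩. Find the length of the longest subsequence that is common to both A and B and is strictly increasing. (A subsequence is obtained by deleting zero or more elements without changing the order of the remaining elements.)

2

For each value that appears in both, track the longest common increasing run ending there.
The best achievable length is 2; one witness is 3, 12 (A-positions 8,9, B-positions 4,5).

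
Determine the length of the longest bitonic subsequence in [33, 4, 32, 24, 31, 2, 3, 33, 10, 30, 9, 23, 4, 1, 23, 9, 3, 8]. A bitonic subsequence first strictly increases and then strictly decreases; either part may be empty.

Let inc[i] be the LIS ending at i and dec[i] the longest strictly decreasing subsequence starting at i. inc = [1, 1, 2, 2, 3, 1, 2, 4, 3, 4, 3, 4, 3, 1, 4, 4, 2, 4], dec = [7, 3, 6, 5, 5, 2, 2, 5, 4, 4, 3, 3, 2, 1, 3, 2, 1, 1].
max_i inc[i]+dec[i]−1 = 8, with one witness 4, 24, 31, 33, 30, 23, 9, 8.

8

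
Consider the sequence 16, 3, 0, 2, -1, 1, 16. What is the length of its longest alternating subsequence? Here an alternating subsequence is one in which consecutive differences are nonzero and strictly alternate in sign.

A longest alternating subsequence is 16, 0, 2, -1, 1 (positions 1,3,4,5,6); its 4 consecutive differences strictly alternate in sign, and length 5 is optimal.

5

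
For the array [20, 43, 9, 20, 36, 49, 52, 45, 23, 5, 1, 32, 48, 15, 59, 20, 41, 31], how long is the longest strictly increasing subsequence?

Let dp[i] be the longest increasing subsequence ending at position i. Then dp = [1, 2, 1, 2, 3, 4, 5, 4, 3, 1, 1, 4, 5, 2, 6, 3, 5, 4].
The maximum is 6; one witness is 9, 20, 36, 49, 52, 59 at positions 3,4,5,6,7,15.

6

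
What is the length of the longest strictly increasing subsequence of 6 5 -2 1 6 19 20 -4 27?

Let dp[i] be the longest increasing subsequence ending at position i. Then dp = [1, 1, 1, 2, 3, 4, 5, 1, 6].
The maximum is 6; one witness is -2, 1, 6, 19, 20, 27 at positions 3,4,5,6,7,9.

6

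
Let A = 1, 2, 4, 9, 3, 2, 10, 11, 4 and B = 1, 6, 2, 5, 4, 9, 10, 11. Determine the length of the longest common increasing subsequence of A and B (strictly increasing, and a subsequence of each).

For each value that appears in both, track the longest common increasing run ending there.
The best achievable length is 6; one witness is 1, 2, 4, 9, 10, 11 (A-positions 1,2,3,4,7,8, B-positions 1,3,5,6,7,8).

6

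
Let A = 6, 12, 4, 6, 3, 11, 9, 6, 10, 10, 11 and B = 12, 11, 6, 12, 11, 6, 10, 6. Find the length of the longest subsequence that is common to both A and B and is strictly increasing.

2

A longest common strictly increasing subsequence is 6, 12 (length 2); it appears in order in both A and B, and no longer such subsequence exists.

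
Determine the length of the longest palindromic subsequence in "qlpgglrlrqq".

One longest palindromic subsequence is qlgglq (positions 1,2,4,5,8,11); it reads the same forward and backward, and the interval DP gives dp[1][11] = 6.

6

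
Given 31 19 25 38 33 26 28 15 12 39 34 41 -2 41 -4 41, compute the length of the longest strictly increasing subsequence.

Scanning left to right, the best length ending at each element is: 31→1, 19→1, 25→2, 38→3, 33→3, 26→3, 28→4, 15→1, 12→1, 39→5, 34→5, 41→6, -2→1, 41→6, -4→1, 41→6.
So the longest increasing subsequence has length 6, e.g. 19, 25, 26, 28, 39, 41.

6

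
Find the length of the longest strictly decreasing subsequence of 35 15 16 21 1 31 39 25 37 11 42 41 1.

5

One longest decreasing subsequence is 35, 31, 25, 11, 1 (positions 1,6,8,10,13), of length 5; no longer one exists.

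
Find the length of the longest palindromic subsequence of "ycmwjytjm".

5

Using dp[i][j] = 2 + dp[i+1][j−1] if the ends match, else max(dp[i+1][j], dp[i][j−1]):
dp[1][9] = 5. A witness is mjtjm at positions 3,5,7,8,9.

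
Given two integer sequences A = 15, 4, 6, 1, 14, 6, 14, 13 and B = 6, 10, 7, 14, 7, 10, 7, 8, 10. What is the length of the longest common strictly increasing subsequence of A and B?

2

A longest common strictly increasing subsequence is 6, 14 (length 2); it appears in order in both A and B, and no longer such subsequence exists.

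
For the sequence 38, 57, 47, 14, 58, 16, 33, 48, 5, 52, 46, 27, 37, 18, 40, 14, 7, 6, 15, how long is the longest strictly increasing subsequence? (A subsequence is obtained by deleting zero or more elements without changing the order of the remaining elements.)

5

Let dp[i] be the longest increasing subsequence ending at position i. Then dp = [1, 2, 2, 1, 3, 2, 3, 4, 1, 5, 4, 3, 4, 3, 5, 2, 2, 2, 3].
The maximum is 5; one witness is 14, 16, 33, 48, 52 at positions 4,6,7,8,10.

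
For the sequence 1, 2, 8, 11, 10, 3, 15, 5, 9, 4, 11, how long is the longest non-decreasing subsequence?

6

Let dp[i] be the longest non-decreasing subsequence ending at position i. Then dp = [1, 2, 3, 4, 4, 3, 5, 4, 5, 4, 6].
The maximum is 6; one witness is 1, 2, 3, 5, 9, 11 at positions 1,2,6,8,9,11.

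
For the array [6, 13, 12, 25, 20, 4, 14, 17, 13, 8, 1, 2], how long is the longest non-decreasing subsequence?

Let dp[i] be the longest non-decreasing subsequence ending at position i. Then dp = [1, 2, 2, 3, 3, 1, 3, 4, 3, 2, 1, 2].
The maximum is 4; one witness is 6, 13, 14, 17 at positions 1,2,7,8.

4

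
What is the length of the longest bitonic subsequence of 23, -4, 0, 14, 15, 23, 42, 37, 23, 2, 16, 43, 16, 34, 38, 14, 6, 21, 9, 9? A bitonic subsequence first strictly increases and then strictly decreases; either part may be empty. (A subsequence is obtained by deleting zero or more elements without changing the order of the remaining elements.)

11

Let inc[i] be the LIS ending at i and dec[i] the longest strictly decreasing subsequence starting at i. inc = [1, 1, 2, 3, 4, 5, 6, 6, 5, 3, 5, 7, 5, 6, 7, 4, 4, 6, 5, 5], dec = [4, 1, 1, 2, 3, 4, 6, 5, 4, 1, 3, 4, 3, 3, 3, 2, 1, 2, 1, 1].
max_i inc[i]+dec[i]−1 = 11, with one witness -4, 0, 14, 15, 23, 42, 37, 23, 16, 14, 9.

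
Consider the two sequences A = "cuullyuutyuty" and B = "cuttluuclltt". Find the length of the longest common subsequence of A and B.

Backtracking the LCS table gives one alignment: c (A1,B1) → u (A2,B6) → u (A3,B7) → l (A4,B9) → l (A5,B10) → t (A9,B11) → t (A12,B12).
So the longest common subsequence has length 7.

7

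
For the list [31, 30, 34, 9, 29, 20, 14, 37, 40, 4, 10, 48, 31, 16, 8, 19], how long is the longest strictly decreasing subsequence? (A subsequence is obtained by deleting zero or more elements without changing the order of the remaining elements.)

One longest decreasing subsequence is 31, 30, 29, 20, 14, 10, 8 (positions 1,2,5,6,7,11,15), of length 7; no longer one exists.

7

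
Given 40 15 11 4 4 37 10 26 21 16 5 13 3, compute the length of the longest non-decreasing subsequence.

Scanning left to right, the best length ending at each element is: 40→1, 15→1, 11→1, 4→1, 4→2, 37→3, 10→3, 26→4, 21→4, 16→4, 5→3, 13→4, 3→1.
So the longest non-decreasing subsequence has length 4, e.g. 4, 4, 10, 26.

4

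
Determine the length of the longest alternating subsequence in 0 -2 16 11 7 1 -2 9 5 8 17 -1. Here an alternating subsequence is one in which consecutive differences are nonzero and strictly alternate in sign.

A longest alternating subsequence is 0, -2, 16, 7, 9, 5, 8, -1 (positions 1,2,3,5,8,9,10,12); its 7 consecutive differences strictly alternate in sign, and length 8 is optimal.

8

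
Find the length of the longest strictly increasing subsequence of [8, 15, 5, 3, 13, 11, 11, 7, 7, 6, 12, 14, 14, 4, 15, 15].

5

Let dp[i] be the longest increasing subsequence ending at position i. Then dp = [1, 2, 1, 1, 2, 2, 2, 2, 2, 2, 3, 4, 4, 2, 5, 5].
The maximum is 5; one witness is 8, 11, 12, 14, 15 at positions 1,6,11,12,15.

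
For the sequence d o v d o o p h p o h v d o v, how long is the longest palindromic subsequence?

9

Using dp[i][j] = 2 + dp[i+1][j−1] if the ends match, else max(dp[i+1][j], dp[i][j−1]):
dp[1][15] = 9. A witness is voophpoov at positions 3,5,6,7,8,9,10,14,15.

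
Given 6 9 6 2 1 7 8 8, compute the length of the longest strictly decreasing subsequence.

Scanning left to right, the best length ending at each element is: 6→1, 9→1, 6→2, 2→3, 1→4, 7→2, 8→2, 8→2.
So the longest decreasing subsequence has length 4, e.g. 9, 6, 2, 1.

4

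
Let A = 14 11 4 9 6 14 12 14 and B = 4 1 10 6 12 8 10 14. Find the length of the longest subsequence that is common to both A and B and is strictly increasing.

4

For each value that appears in both, track the longest common increasing run ending there.
The best achievable length is 4; one witness is 4, 6, 12, 14 (A-positions 3,5,7,8, B-positions 1,4,5,8).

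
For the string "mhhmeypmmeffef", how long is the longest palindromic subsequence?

One longest palindromic subsequence is mmpmm (positions 1,4,7,8,9); it reads the same forward and backward, and the interval DP gives dp[1][14] = 5.

5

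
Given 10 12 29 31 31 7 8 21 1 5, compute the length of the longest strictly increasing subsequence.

Let dp[i] be the longest increasing subsequence ending at position i. Then dp = [1, 2, 3, 4, 4, 1, 2, 3, 1, 2].
The maximum is 4; one witness is 10, 12, 29, 31 at positions 1,2,3,4.

4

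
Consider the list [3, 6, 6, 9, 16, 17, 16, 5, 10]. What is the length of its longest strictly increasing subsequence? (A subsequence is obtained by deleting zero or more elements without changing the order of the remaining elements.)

One longest increasing subsequence is 3, 6, 9, 16, 17 (positions 1,2,4,5,6), of length 5; no longer one exists.

5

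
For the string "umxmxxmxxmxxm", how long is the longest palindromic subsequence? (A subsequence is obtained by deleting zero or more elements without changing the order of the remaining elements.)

One longest palindromic subsequence is mxmxxmxxmxm (positions 2,3,4,5,6,7,8,9,10,12,13); it reads the same forward and backward, and the interval DP gives dp[1][13] = 11.

11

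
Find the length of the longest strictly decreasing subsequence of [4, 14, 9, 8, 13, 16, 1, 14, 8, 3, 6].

One longest decreasing subsequence is 14, 9, 8, 1 (positions 2,3,4,7), of length 4; no longer one exists.

4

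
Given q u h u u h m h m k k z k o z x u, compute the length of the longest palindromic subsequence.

6

Using dp[i][j] = 2 + dp[i+1][j−1] if the ends match, else max(dp[i+1][j], dp[i][j−1]):
dp[1][17] = 6. A witness is uhuuhu at positions 2,3,4,5,8,17.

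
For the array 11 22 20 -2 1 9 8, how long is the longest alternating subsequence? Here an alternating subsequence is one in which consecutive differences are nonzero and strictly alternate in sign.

5

Track the best alternating length ending on an up-step vs a down-step at each position: up/down = 1/1, 2/1, 2/3, 1/3, 4/3, 4/3, 4/5.
The maximum over both is 5; one such subsequence is 11, 22, -2, 9, 8.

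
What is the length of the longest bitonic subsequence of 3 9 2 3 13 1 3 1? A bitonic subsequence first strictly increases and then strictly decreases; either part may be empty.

5

One longest bitonic subsequence is 3, 9, 13, 3, 1 (positions 1,2,5,7,8): it rises to 13 then falls. Length 5 is optimal.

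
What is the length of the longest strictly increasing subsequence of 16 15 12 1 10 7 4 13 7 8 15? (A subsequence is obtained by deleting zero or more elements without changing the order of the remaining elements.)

5

Let dp[i] be the longest increasing subsequence ending at position i. Then dp = [1, 1, 1, 1, 2, 2, 2, 3, 3, 4, 5].
The maximum is 5; one witness is 1, 4, 7, 8, 15 at positions 4,7,9,10,11.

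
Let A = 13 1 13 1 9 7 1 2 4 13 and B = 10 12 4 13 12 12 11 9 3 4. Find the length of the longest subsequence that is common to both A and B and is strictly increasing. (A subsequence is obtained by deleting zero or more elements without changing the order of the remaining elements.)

A longest common strictly increasing subsequence is 4, 13 (length 2); it appears in order in both A and B, and no longer such subsequence exists.

2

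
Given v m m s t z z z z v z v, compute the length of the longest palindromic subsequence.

Using dp[i][j] = 2 + dp[i+1][j−1] if the ends match, else max(dp[i+1][j], dp[i][j−1]):
dp[1][12] = 7. A witness is vzzzzzv at positions 1,6,7,8,9,11,12.

7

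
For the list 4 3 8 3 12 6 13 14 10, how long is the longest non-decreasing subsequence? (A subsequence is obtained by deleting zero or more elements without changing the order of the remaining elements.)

5

One longest non-decreasing subsequence is 4, 8, 12, 13, 14 (positions 1,3,5,7,8), of length 5; no longer one exists.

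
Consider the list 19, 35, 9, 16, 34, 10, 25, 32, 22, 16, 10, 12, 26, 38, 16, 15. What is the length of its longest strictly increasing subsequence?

Let dp[i] be the longest increasing subsequence ending at position i. Then dp = [1, 2, 1, 2, 3, 2, 3, 4, 3, 3, 2, 3, 4, 5, 4, 4].
The maximum is 5; one witness is 9, 16, 25, 32, 38 at positions 3,4,7,8,14.

5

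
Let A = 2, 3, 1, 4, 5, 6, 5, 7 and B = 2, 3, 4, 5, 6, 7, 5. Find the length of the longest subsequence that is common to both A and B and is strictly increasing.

For each value that appears in both, track the longest common increasing run ending there.
The best achievable length is 6; one witness is 2, 3, 4, 5, 6, 7 (A-positions 1,2,4,5,6,8, B-positions 1,2,3,4,5,6).

6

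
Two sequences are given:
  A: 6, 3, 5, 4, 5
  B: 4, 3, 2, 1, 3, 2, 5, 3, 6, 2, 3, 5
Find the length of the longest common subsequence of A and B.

3

A longest common subsequence is 6, 3, 5 (length 3); the LCS DP confirms no longer common subsequence exists.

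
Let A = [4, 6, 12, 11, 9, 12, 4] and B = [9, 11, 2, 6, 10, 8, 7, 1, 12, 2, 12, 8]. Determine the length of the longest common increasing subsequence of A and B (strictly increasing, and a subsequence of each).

A longest common strictly increasing subsequence is 6, 12 (length 2); it appears in order in both A and B, and no longer such subsequence exists.

2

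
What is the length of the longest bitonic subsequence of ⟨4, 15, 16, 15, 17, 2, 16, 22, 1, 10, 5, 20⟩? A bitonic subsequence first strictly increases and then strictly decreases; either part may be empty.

One longest bitonic subsequence is 4, 15, 16, 17, 16, 10, 5 (positions 1,2,3,5,7,10,11): it rises to 17 then falls. Length 7 is optimal.

7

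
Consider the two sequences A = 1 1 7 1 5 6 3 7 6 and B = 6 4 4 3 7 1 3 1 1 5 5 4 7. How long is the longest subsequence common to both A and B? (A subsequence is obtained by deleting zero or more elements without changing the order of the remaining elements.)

A longest common subsequence is 1, 1, 1, 5, 7 (length 5); the LCS DP confirms no longer common subsequence exists.

5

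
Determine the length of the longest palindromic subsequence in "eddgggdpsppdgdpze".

Using dp[i][j] = 2 + dp[i+1][j−1] if the ends match, else max(dp[i+1][j], dp[i][j−1]):
dp[1][17] = 11. A witness is edgdpppdgde at positions 1,3,4,7,8,10,11,12,13,14,17.

11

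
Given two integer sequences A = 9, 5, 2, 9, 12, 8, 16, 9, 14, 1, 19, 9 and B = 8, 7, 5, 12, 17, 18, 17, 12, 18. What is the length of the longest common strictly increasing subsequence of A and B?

2

For each value that appears in both, track the longest common increasing run ending there.
The best achievable length is 2; one witness is 5, 12 (A-positions 2,5, B-positions 3,4).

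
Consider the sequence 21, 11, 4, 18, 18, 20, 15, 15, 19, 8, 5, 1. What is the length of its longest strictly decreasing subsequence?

Let dp[i] be the longest decreasing subsequence ending at position i. Then dp = [1, 2, 3, 2, 2, 2, 3, 3, 3, 4, 5, 6].
The maximum is 6; one witness is 21, 18, 15, 8, 5, 1 at positions 1,4,7,10,11,12.

6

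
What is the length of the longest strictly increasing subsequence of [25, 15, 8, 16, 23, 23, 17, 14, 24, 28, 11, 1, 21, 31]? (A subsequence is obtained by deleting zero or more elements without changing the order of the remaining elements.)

Let dp[i] be the longest increasing subsequence ending at position i. Then dp = [1, 1, 1, 2, 3, 3, 3, 2, 4, 5, 2, 1, 4, 6].
The maximum is 6; one witness is 15, 16, 23, 24, 28, 31 at positions 2,4,5,9,10,14.

6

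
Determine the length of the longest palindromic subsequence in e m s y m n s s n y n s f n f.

8

Using dp[i][j] = 2 + dp[i+1][j−1] if the ends match, else max(dp[i+1][j], dp[i][j−1]):
dp[1][15] = 8. A witness is synssnys at positions 3,4,6,7,8,9,10,12.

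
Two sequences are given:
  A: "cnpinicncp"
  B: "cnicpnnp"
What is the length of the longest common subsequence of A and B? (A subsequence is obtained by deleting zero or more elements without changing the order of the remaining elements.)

Backtracking the LCS table gives one alignment: c (A1,B1) → n (A2,B2) → p (A3,B5) → n (A5,B6) → n (A8,B7) → p (A10,B8).
So the longest common subsequence has length 6.

6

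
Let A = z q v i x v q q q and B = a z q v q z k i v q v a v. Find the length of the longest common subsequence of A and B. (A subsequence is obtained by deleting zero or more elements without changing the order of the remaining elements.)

A longest common subsequence is zqvivq (length 6); the LCS DP confirms no longer common subsequence exists.

6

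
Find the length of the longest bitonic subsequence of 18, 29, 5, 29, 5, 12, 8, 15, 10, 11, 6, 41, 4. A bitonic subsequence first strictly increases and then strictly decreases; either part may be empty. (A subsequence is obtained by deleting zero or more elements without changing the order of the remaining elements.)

6

One longest bitonic subsequence is 18, 29, 15, 11, 6, 4 (positions 1,2,8,10,11,13): it rises to 29 then falls. Length 6 is optimal.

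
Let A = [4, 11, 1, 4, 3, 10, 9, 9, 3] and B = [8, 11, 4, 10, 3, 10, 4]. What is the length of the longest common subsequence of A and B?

A longest common subsequence is 11, 4, 3, 10 (length 4); the LCS DP confirms no longer common subsequence exists.

4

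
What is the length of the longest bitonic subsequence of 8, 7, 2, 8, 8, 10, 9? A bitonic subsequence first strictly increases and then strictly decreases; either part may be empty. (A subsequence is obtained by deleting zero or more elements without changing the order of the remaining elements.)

4

One longest bitonic subsequence is 7, 8, 10, 9 (positions 2,4,6,7): it rises to 10 then falls. Length 4 is optimal.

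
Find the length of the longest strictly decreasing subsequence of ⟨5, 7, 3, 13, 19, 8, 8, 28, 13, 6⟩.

3

Scanning left to right, the best length ending at each element is: 5→1, 7→1, 3→2, 13→1, 19→1, 8→2, 8→2, 28→1, 13→2, 6→3.
So the longest decreasing subsequence has length 3, e.g. 13, 8, 6.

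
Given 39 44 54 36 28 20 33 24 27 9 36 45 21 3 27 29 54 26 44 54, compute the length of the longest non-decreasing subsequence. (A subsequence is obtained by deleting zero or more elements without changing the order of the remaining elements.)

7

Let dp[i] be the longest non-decreasing subsequence ending at position i. Then dp = [1, 2, 3, 1, 1, 1, 2, 2, 3, 1, 4, 5, 2, 1, 4, 5, 6, 3, 6, 7].
The maximum is 7; one witness is 20, 24, 27, 36, 45, 54, 54 at positions 6,8,9,11,12,17,20.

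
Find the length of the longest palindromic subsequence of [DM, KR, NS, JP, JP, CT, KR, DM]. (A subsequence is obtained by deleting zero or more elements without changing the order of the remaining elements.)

6

One longest palindromic subsequence is DM KR JP JP KR DM (positions 1,2,4,5,7,8); it reads the same forward and backward, and the interval DP gives dp[1][8] = 6.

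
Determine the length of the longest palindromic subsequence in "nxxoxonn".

One longest palindromic subsequence is noxon (positions 1,4,5,6,8); it reads the same forward and backward, and the interval DP gives dp[1][8] = 5.

5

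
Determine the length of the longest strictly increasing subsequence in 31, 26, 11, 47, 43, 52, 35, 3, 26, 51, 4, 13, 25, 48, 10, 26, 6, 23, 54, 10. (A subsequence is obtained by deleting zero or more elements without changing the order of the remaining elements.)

Let dp[i] be the longest increasing subsequence ending at position i. Then dp = [1, 1, 1, 2, 2, 3, 2, 1, 2, 3, 2, 3, 4, 5, 3, 5, 3, 4, 6, 4].
The maximum is 6; one witness is 3, 4, 13, 25, 48, 54 at positions 8,11,12,13,14,19.

6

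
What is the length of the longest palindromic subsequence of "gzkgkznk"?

One longest palindromic subsequence is zkgkz (positions 2,3,4,5,6); it reads the same forward and backward, and the interval DP gives dp[1][8] = 5.

5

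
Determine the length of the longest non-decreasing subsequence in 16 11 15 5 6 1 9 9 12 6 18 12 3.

6

Scanning left to right, the best length ending at each element is: 16→1, 11→1, 15→2, 5→1, 6→2, 1→1, 9→3, 9→4, 12→5, 6→3, 18→6, 12→6, 3→2.
So the longest non-decreasing subsequence has length 6, e.g. 5, 6, 9, 9, 12, 18.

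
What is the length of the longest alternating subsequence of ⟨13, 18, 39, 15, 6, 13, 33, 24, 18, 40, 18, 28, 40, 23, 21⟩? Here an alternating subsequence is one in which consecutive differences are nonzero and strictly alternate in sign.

9

Track the best alternating length ending on an up-step vs a down-step at each position: up/down = 1/1, 2/1, 2/1, 2/3, 1/3, 4/3, 4/3, 4/5, 4/5, 6/1, 4/7, 8/7, 8/1, 8/9, 8/9.
The maximum over both is 9; one such subsequence is 13, 18, 15, 33, 24, 40, 18, 28, 23.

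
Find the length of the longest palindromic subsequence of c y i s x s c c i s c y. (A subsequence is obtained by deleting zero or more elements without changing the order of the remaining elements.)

One longest palindromic subsequence is yisxsiy (positions 2,3,4,5,6,9,12); it reads the same forward and backward, and the interval DP gives dp[1][12] = 7.

7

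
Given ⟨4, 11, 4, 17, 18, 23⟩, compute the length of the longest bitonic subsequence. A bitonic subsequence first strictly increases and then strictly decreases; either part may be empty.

One longest bitonic subsequence is 4, 11, 17, 18, 23 (positions 1,2,4,5,6): it rises to 23 then falls. Length 5 is optimal.

5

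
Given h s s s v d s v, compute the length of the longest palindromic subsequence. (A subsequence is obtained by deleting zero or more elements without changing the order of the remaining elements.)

Using dp[i][j] = 2 + dp[i+1][j−1] if the ends match, else max(dp[i+1][j], dp[i][j−1]):
dp[1][8] = 4. A witness is ssss at positions 2,3,4,7.

4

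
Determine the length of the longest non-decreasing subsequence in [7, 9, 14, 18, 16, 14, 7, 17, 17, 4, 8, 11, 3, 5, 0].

6

Scanning left to right, the best length ending at each element is: 7→1, 9→2, 14→3, 18→4, 16→4, 14→4, 7→2, 17→5, 17→6, 4→1, 8→3, 11→4, 3→1, 5→2, 0→1.
So the longest non-decreasing subsequence has length 6, e.g. 7, 9, 14, 16, 17, 17.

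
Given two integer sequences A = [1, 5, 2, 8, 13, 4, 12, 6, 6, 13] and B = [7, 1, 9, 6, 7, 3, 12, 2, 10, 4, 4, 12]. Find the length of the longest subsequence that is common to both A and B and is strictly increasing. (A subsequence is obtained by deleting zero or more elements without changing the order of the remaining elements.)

4

For each value that appears in both, track the longest common increasing run ending there.
The best achievable length is 4; one witness is 1, 2, 4, 12 (A-positions 1,3,6,7, B-positions 2,8,10,12).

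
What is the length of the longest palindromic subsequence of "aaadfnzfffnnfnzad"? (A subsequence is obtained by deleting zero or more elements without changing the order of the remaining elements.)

Using dp[i][j] = 2 + dp[i+1][j−1] if the ends match, else max(dp[i+1][j], dp[i][j−1]):
dp[1][17] = 9. A witness is dfnfffnfd at positions 4,5,6,8,9,10,12,13,17.

9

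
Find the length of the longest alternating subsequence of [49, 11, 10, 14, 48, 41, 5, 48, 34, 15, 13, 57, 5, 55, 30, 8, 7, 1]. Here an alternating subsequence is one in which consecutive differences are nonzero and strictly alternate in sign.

10

A longest alternating subsequence is 49, 11, 48, 41, 48, 34, 57, 5, 55, 30 (positions 1,2,5,6,8,9,12,13,14,15); its 9 consecutive differences strictly alternate in sign, and length 10 is optimal.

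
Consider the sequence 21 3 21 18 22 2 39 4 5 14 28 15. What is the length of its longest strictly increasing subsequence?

One longest increasing subsequence is 3, 4, 5, 14, 28 (positions 2,8,9,10,11), of length 5; no longer one exists.

5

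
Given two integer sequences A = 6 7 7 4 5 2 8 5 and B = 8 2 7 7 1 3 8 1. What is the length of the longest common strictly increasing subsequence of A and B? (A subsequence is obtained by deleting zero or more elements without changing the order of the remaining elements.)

A longest common strictly increasing subsequence is 2, 8 (length 2); it appears in order in both A and B, and no longer such subsequence exists.

2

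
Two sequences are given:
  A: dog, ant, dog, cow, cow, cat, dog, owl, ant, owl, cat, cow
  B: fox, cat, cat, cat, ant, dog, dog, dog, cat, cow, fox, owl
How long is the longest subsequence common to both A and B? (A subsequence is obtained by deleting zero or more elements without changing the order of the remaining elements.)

A longest common subsequence is dog, dog, dog, cat, cow (length 5); the LCS DP confirms no longer common subsequence exists.

5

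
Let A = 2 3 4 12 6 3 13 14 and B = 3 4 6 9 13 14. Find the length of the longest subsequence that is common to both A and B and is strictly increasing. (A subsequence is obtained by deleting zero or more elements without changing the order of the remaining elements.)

For each value that appears in both, track the longest common increasing run ending there.
The best achievable length is 5; one witness is 3, 4, 6, 13, 14 (A-positions 2,3,5,7,8, B-positions 1,2,3,5,6).

5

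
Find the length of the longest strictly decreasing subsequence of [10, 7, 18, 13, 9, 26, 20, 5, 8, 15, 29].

4

One longest decreasing subsequence is 18, 13, 9, 5 (positions 3,4,5,8), of length 4; no longer one exists.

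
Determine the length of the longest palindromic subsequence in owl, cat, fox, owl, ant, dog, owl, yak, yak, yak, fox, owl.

7

Using dp[i][j] = 2 + dp[i+1][j−1] if the ends match, else max(dp[i+1][j], dp[i][j−1]):
dp[1][12] = 7. A witness is owl fox yak yak yak fox owl at positions 1,3,8,9,10,11,12.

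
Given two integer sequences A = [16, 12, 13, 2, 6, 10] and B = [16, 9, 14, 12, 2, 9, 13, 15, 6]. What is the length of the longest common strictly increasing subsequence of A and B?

2

For each value that appears in both, track the longest common increasing run ending there.
The best achievable length is 2; one witness is 12, 13 (A-positions 2,3, B-positions 4,7).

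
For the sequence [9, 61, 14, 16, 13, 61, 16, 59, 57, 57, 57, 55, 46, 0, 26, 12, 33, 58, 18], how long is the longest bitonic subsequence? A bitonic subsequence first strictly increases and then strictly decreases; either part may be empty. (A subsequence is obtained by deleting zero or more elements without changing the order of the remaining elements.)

One longest bitonic subsequence is 9, 14, 16, 61, 59, 57, 55, 46, 33, 18 (positions 1,3,4,6,8,11,12,13,17,19): it rises to 61 then falls. Length 10 is optimal.

10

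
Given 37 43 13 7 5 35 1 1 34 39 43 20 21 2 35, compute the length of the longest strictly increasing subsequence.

4

Let dp[i] be the longest increasing subsequence ending at position i. Then dp = [1, 2, 1, 1, 1, 2, 1, 1, 2, 3, 4, 2, 3, 2, 4].
The maximum is 4; one witness is 13, 35, 39, 43 at positions 3,6,10,11.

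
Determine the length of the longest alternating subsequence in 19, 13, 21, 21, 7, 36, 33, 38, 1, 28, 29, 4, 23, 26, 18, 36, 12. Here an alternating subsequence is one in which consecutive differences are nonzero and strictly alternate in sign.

14

Track the best alternating length ending on an up-step vs a down-step at each position: up/down = 1/1, 1/2, 3/1, 3/1, 1/4, 5/1, 5/6, 7/1, 1/8, 9/8, 9/8, 9/10, 11/10, 11/10, 11/12, 13/8, 11/14.
The maximum over both is 14; one such subsequence is 19, 13, 21, 7, 36, 33, 38, 1, 28, 4, 23, 18, 36, 12.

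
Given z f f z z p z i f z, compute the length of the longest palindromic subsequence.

Using dp[i][j] = 2 + dp[i+1][j−1] if the ends match, else max(dp[i+1][j], dp[i][j−1]):
dp[1][10] = 7. A witness is zfzpzfz at positions 1,2,5,6,7,9,10.

7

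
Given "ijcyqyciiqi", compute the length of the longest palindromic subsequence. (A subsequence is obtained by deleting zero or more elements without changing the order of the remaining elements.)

7

One longest palindromic subsequence is icyqyci (positions 1,3,4,5,6,7,11); it reads the same forward and backward, and the interval DP gives dp[1][11] = 7.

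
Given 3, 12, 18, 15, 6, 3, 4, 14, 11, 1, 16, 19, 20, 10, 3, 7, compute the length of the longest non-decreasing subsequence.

One longest non-decreasing subsequence is 3, 3, 4, 14, 16, 19, 20 (positions 1,6,7,8,11,12,13), of length 7; no longer one exists.

7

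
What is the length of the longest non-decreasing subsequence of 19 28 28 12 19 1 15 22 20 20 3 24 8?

Let dp[i] be the longest non-decreasing subsequence ending at position i. Then dp = [1, 2, 3, 1, 2, 1, 2, 3, 3, 4, 2, 5, 3].
The maximum is 5; one witness is 19, 19, 20, 20, 24 at positions 1,5,9,10,12.

5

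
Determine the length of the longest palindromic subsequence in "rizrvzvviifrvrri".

8

One longest palindromic subsequence is irviivri (positions 2,4,8,9,10,13,15,16); it reads the same forward and backward, and the interval DP gives dp[1][16] = 8.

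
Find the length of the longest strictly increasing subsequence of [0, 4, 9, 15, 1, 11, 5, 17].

5

Scanning left to right, the best length ending at each element is: 0→1, 4→2, 9→3, 15→4, 1→2, 11→4, 5→3, 17→5.
So the longest increasing subsequence has length 5, e.g. 0, 4, 9, 15, 17.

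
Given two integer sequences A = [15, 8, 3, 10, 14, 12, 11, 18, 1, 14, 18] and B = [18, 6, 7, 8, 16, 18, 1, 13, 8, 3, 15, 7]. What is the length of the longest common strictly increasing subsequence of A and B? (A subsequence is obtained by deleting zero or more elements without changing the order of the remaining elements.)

A longest common strictly increasing subsequence is 8, 18 (length 2); it appears in order in both A and B, and no longer such subsequence exists.

2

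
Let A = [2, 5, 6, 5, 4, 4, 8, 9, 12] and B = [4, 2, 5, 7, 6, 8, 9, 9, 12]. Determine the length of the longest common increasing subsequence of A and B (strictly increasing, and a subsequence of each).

6

A longest common strictly increasing subsequence is 2, 5, 6, 8, 9, 12 (length 6); it appears in order in both A and B, and no longer such subsequence exists.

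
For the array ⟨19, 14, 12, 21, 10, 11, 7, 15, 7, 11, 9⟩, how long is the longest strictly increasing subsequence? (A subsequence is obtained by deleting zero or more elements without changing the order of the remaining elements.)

3

Scanning left to right, the best length ending at each element is: 19→1, 14→1, 12→1, 21→2, 10→1, 11→2, 7→1, 15→3, 7→1, 11→2, 9→2.
So the longest increasing subsequence has length 3, e.g. 10, 11, 15.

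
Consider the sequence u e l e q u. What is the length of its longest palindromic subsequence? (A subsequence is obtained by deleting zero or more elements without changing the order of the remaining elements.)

Using dp[i][j] = 2 + dp[i+1][j−1] if the ends match, else max(dp[i+1][j], dp[i][j−1]):
dp[1][6] = 5. A witness is ueleu at positions 1,2,3,4,6.

5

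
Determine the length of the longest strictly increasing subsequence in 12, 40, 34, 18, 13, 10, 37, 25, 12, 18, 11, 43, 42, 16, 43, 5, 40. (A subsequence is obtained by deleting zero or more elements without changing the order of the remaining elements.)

Scanning left to right, the best length ending at each element is: 12→1, 40→2, 34→2, 18→2, 13→2, 10→1, 37→3, 25→3, 12→2, 18→3, 11→2, 43→4, 42→4, 16→3, 43→5, 5→1, 40→4.
So the longest increasing subsequence has length 5, e.g. 12, 34, 37, 42, 43.

5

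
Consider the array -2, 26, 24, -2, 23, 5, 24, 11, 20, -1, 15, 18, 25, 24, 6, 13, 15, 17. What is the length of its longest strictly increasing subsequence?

6

Scanning left to right, the best length ending at each element is: -2→1, 26→2, 24→2, -2→1, 23→2, 5→2, 24→3, 11→3, 20→4, -1→2, 15→4, 18→5, 25→6, 24→6, 6→3, 13→4, 15→5, 17→6.
So the longest increasing subsequence has length 6, e.g. -2, 5, 11, 15, 18, 25.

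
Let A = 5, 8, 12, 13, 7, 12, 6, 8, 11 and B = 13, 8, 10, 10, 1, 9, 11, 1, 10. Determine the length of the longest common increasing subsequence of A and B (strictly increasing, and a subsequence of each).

2

A longest common strictly increasing subsequence is 8, 11 (length 2); it appears in order in both A and B, and no longer such subsequence exists.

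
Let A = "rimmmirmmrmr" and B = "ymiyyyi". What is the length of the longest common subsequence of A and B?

2

Backtracking the LCS table gives one alignment: i (A2,B3) → i (A6,B7).
So the longest common subsequence has length 2.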